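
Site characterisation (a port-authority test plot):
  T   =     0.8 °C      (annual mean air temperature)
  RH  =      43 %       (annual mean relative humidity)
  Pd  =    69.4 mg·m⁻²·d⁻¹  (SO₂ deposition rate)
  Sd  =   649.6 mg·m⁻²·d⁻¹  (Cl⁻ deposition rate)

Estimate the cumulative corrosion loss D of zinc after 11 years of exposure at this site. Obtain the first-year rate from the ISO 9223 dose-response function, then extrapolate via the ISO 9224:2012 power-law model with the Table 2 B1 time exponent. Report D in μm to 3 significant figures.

D(11) = 10.4 μm

zinc: temperature factor f = +0.038·(-9.2) = -0.3496
  Pd branch = 0.0129·Pd^0.44·e^(0.046·RH+f) = 0.4246 μm/a
  Sd branch = 0.0175·Sd^0.57·e^(0.008·RH+0.085·T) = 1.06 μm/a
  r_corr = 0.4246 + 1.06 = 1.484 μm/a
Power-law: D(11) = r_corr · 11^0.813
  D(11) = 1.484 × 11^0.813 = 1.484 × 7.025 = 10.43 μm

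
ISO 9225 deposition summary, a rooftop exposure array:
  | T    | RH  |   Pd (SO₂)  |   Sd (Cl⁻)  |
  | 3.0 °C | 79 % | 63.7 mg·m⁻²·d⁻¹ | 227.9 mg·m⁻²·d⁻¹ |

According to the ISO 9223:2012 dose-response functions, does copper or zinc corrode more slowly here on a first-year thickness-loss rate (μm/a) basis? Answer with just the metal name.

copper

copper: T≤10 °C ⇒ hinge +0.126·(3.0−10) = -0.8820
  SO₂ term: 0.0053·63.7^0.26·exp(0.059·79-0.8820) = 0.6832
  Sd branch = 0.01025·Sd^0.27·e^(0.036·RH+0.049·T) = 0.8837 μm/a
  sum: 0.6832 + 0.8837 → r_corr = 1.567 μm/a
zinc: f(T) = +0.038·(T−10) [T≤10 °C] = -0.2660
  SO₂ term: 0.0129·63.7^0.44·exp(0.046·79-0.2660) = 2.329
  Cl⁻ term: 0.0175·227.9^0.57·exp(0.008·79+0.085·3.0) = 0.9379
  r_corr = 2.329 + 0.9379 = 3.267 μm/a
Ordering by μm/a: zinc (3.27) > copper (1.57)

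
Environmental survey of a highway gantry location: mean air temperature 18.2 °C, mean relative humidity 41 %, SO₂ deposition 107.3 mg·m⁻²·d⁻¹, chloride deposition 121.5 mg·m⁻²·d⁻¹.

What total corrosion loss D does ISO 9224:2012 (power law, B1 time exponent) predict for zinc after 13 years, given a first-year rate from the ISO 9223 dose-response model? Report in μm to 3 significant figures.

zinc: temperature factor f = -0.071·(8.2) = -0.5822
  Pd branch = 0.0129·Pd^0.44·e^(0.046·RH+f) = 0.3718 μm/a
  Cl⁻ term: 0.0175·121.5^0.57·exp(0.008·41+0.085·18.2) = 1.76
  r_corr = 0.3718 + 1.76 = 2.132 μm/a
Long-term exponent b (ISO 9224 Table 2, B1) = 0.813
  D(13) = 2.132 × 13^0.813 = 2.132 × 8.047 = 17.16 μm

D(13) = 17.2 μm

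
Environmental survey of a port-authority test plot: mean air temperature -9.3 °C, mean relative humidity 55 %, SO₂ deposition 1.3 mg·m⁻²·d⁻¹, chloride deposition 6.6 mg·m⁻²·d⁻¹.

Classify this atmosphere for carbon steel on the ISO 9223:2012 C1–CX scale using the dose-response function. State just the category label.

C2

carbon steel: f(T) = +0.150·(T−10) [T≤10 °C] = -2.8950
  Pd branch = 1.77·Pd^0.52·e^(0.02·RH+f) = 0.337 μm/a
  Cl⁻ term: 0.102·6.6^0.62·exp(0.033·55+0.04·-9.3) = 1.391
  sum: 0.337 + 1.391 → r_corr = 1.728 μm/a
1.73 μm/a falls in (1.3, 25] for carbon steel → category C2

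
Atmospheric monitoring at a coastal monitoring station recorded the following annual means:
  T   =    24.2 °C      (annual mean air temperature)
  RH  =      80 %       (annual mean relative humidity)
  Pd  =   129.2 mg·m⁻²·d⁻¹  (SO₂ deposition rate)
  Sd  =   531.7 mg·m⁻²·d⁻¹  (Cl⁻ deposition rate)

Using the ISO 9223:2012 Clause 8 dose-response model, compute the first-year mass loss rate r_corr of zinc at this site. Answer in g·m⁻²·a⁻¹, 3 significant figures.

zinc: T>10 °C ⇒ hinge -0.071·(24.2−10) = -1.0082
  SO₂ term: 0.0129·129.2^0.44·exp(0.046·80-1.0082) = 1.585
  Cl⁻ term: 0.0175·531.7^0.57·exp(0.008·80+0.085·24.2) = 9.289
  r_corr = 1.585 + 9.289 = 10.87 μm/a
Convert to mass loss: 10.87 μm/a × 7.14 g/cm³ = 77.64 g·m⁻²·a⁻¹

r_corr = 77.6 g·m⁻²·a⁻¹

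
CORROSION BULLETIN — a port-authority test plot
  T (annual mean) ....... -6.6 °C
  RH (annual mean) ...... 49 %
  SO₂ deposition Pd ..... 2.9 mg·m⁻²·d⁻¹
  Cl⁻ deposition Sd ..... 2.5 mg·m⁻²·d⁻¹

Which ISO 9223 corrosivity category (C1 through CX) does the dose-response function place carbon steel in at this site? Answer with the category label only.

carbon steel: temperature factor f = +0.150·(-16.6) = -2.4900
  Pd branch = 1.77·Pd^0.52·e^(0.02·RH+f) = 0.6802 μm/a
  Sd branch = 0.102·Sd^0.62·e^(0.033·RH+0.04·T) = 0.6965 μm/a
  sum: 0.6802 + 0.6965 → r_corr = 1.377 μm/a
1.38 μm/a falls in (1.3, 25] for carbon steel → category C2

C2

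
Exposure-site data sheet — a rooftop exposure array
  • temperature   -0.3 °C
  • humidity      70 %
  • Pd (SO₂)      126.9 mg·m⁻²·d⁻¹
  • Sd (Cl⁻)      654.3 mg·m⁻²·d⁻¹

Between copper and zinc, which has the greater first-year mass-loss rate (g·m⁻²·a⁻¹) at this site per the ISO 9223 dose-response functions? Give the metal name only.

copper: temperature factor f = +0.126·(-10.3) = -1.2978
  SO₂ term: 0.0053·126.9^0.26·exp(0.059·70-1.2978) = 0.3171
  Sd branch = 0.01025·Sd^0.27·e^(0.036·RH+0.049·T) = 0.7228 μm/a
  r_corr = 0.3171 + 0.7228 = 1.04 μm/a
  mass loss = 1.04 μm/a × 8.96 g/cm³ = 9.317 g·m⁻²·a⁻¹
zinc: f(T) = +0.038·(T−10) [T≤10 °C] = -0.3914
  Pd branch = 0.0129·Pd^0.44·e^(0.046·RH+f) = 1.839 μm/a
  Cl⁻ term: 0.0175·654.3^0.57·exp(0.008·70+0.085·-0.3) = 1.203
  sum: 1.839 + 1.203 → r_corr = 3.042 μm/a
  mass loss = 3.042 μm/a × 7.14 g/cm³ = 21.72 g·m⁻²·a⁻¹
Ordering by g·m⁻²·a⁻¹: zinc (21.7) > copper (9.32)

zinc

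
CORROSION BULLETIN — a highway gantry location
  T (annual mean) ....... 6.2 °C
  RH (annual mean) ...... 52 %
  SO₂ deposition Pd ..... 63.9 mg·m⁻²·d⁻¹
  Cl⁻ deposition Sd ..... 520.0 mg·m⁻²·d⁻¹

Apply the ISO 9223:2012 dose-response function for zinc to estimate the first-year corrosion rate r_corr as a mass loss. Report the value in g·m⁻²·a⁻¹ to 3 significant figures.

r_corr = 16.8 g·m⁻²·a⁻¹

zinc: temperature factor f = +0.038·(-3.8) = -0.1444
  Pd branch = 0.0129·Pd^0.44·e^(0.046·RH+f) = 0.7606 μm/a
  Cl⁻ term: 0.0175·520.0^0.57·exp(0.008·52+0.085·6.2) = 1.587
  sum: 0.7606 + 1.587 → r_corr = 2.348 μm/a
Convert to mass loss: 2.348 μm/a × 7.14 g/cm³ = 16.76 g·m⁻²·a⁻¹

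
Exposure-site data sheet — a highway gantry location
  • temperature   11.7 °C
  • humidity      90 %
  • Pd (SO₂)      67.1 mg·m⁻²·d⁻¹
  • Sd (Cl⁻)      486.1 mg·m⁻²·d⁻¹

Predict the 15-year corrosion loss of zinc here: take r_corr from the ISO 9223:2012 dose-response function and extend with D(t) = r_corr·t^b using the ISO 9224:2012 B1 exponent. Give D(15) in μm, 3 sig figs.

D(15) = 71.2 μm

zinc: T>10 °C ⇒ hinge -0.071·(11.7−10) = -0.1207
  sulphur-dioxide contribution → 4.57 μm/a
  chloride contribution → 3.304 μm/a
  total first-year rate 7.874 μm/a
Power-law: D(15) = r_corr · 15^0.813
  D(15) = 7.874 × 15^0.813 = 7.874 × 9.04 = 71.18 μm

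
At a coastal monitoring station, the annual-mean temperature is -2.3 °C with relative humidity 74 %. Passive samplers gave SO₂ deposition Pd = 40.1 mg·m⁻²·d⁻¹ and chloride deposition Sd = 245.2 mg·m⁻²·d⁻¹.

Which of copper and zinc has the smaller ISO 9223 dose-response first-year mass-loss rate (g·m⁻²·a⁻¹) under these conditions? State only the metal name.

copper

copper: T≤10 °C ⇒ hinge +0.126·(-2.3−10) = -1.5498
  Pd branch = 0.0053·Pd^0.26·e^(0.059·RH+f) = 0.2313 μm/a
  Cl⁻ term: 0.01025·245.2^0.27·exp(0.036·74+0.049·-2.3) = 0.5806
  r_corr = 0.2313 + 0.5806 = 0.8119 μm/a
  mass loss = 0.8119 μm/a × 8.96 g/cm³ = 7.275 g·m⁻²·a⁻¹
zinc: f(T) = +0.038·(T−10) [T≤10 °C] = -0.4674
  Pd branch = 0.0129·Pd^0.44·e^(0.046·RH+f) = 1.234 μm/a
  Sd branch = 0.0175·Sd^0.57·e^(0.008·RH+0.085·T) = 0.5988 μm/a
  sum: 1.234 + 0.5988 → r_corr = 1.833 μm/a
  mass loss = 1.833 μm/a × 7.14 g/cm³ = 13.09 g·m⁻²·a⁻¹
Ordering by g·m⁻²·a⁻¹: zinc (13.1) > copper (7.27)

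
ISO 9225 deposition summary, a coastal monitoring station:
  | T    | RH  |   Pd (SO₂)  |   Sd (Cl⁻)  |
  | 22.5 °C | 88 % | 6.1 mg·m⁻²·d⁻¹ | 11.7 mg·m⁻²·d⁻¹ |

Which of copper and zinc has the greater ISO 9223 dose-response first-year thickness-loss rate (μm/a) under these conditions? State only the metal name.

copper: T>10 °C ⇒ hinge -0.080·(22.5−10) = -1.0000
  SO₂ term: 0.0053·6.1^0.26·exp(0.059·88-1.0000) = 0.5611
  Sd branch = 0.01025·Sd^0.27·e^(0.036·RH+0.049·T) = 1.425 μm/a
  r_corr = 0.5611 + 1.425 = 1.986 μm/a
zinc: temperature factor f = -0.071·(12.5) = -0.8875
  SO₂ term: 0.0129·6.1^0.44·exp(0.046·88-0.8875) = 0.6741
  Cl⁻ term: 0.0175·11.7^0.57·exp(0.008·88+0.085·22.5) = 0.9733
  r_corr = 0.6741 + 0.9733 = 1.647 μm/a
Ordering by μm/a: copper (1.99) > zinc (1.65)

copper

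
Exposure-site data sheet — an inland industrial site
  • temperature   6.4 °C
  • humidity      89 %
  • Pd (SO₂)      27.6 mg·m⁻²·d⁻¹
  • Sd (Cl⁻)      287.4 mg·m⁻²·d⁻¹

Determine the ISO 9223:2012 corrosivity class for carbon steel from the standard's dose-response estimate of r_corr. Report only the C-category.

carbon steel: f(T) = +0.150·(T−10) [T≤10 °C] = -0.5400
  Pd branch = 1.77·Pd^0.52·e^(0.02·RH+f) = 34.34 μm/a
  Cl⁻ term: 0.102·287.4^0.62·exp(0.033·89+0.04·6.4) = 83.09
  r_corr = 34.34 + 83.09 = 117.4 μm/a
117 μm/a falls in (80, 200] for carbon steel → category C5

C5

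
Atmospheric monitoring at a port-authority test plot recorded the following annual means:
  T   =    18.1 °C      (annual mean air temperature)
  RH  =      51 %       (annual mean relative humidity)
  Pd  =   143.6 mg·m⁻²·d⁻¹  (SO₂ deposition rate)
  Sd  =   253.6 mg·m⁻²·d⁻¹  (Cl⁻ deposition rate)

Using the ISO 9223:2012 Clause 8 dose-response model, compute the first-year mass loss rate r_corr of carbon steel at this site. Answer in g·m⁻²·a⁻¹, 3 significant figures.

r_corr = 604 g·m⁻²·a⁻¹

carbon steel: temperature factor f = -0.054·(8.1) = -0.4374
  Pd branch = 1.77·Pd^0.52·e^(0.02·RH+f) = 41.95 μm/a
  Cl⁻ term: 0.102·253.6^0.62·exp(0.033·51+0.04·18.1) = 35.04
  sum: 41.95 + 35.04 → r_corr = 76.98 μm/a
Convert to mass loss: 76.98 μm/a × 7.85 g/cm³ = 604.3 g·m⁻²·a⁻¹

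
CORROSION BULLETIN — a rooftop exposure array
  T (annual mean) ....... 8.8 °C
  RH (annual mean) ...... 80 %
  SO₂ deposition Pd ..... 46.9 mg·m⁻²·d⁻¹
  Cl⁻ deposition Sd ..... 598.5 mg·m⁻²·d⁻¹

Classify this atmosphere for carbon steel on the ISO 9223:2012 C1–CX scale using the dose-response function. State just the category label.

carbon steel: f(T) = +0.150·(T−10) [T≤10 °C] = -0.1800
  sulphur-dioxide contribution → 54.16 μm/a
  chloride contribution → 107.1 μm/a
  ⇒ r_corr(carbon steel) = 161.3 μm/a
Category bounds: 80…200 μm/a bracket r_corr ⇒ C5

C5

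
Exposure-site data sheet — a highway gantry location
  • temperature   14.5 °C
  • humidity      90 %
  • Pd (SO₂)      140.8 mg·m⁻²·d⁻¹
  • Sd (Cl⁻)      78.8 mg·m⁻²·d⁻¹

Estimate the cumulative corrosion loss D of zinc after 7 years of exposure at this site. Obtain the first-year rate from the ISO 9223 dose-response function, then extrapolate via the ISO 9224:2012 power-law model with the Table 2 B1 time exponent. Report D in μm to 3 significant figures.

zinc: temperature factor f = -0.071·(4.5) = -0.3195
  sulphur-dioxide contribution → 5.19 μm/a
  chloride contribution → 1.486 μm/a
  total first-year rate 6.676 μm/a
ISO 9224: D(t) = r_corr · t^b with b = 0.813 (zinc, B1)
  D(7) = 6.676 × 7^0.813 = 6.676 × 4.865 = 32.48 μm

D(7) = 32.5 μm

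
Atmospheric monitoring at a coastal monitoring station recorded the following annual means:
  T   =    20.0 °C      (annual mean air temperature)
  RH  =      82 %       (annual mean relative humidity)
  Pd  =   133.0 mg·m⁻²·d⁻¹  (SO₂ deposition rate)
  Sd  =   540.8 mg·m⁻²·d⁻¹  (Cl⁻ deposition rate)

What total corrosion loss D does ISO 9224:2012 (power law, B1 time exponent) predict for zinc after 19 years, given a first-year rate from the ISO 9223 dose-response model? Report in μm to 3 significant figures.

zinc: temperature factor f = -0.071·(10.0) = -0.7100
  Pd branch = 0.0129·Pd^0.44·e^(0.046·RH+f) = 2.371 μm/a
  Cl⁻ term: 0.0175·540.8^0.57·exp(0.008·82+0.085·20.0) = 6.669
  r_corr = 2.371 + 6.669 = 9.04 μm/a
Long-term exponent b (ISO 9224 Table 2, B1) = 0.813
  D(19) = 9.04 × 19^0.813 = 9.04 × 10.96 = 99.04 μm

D(19) = 99.0 μm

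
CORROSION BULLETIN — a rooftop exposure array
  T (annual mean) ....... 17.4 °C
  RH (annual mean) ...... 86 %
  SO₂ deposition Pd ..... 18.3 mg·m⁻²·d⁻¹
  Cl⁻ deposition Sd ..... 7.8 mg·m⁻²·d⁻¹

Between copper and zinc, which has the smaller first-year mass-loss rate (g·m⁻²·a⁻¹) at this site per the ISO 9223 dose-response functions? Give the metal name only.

copper: f(T) = -0.080·(T−10) [T>10 °C] = -0.5920
  SO₂ term: 0.0053·18.3^0.26·exp(0.059·86-0.5920) = 0.9977
  Sd branch = 0.01025·Sd^0.27·e^(0.036·RH+0.049·T) = 0.9256 μm/a
  r_corr = 0.9977 + 0.9256 = 1.923 μm/a
  mass loss = 1.923 μm/a × 8.96 g/cm³ = 17.23 g·m⁻²·a⁻¹
zinc: f(T) = -0.071·(T−10) [T>10 °C] = -0.5254
  SO₂ term: 0.0129·18.3^0.44·exp(0.046·86-0.5254) = 1.432
  Sd branch = 0.0175·Sd^0.57·e^(0.008·RH+0.085·T) = 0.4928 μm/a
  r_corr = 1.432 + 0.4928 = 1.925 μm/a
  mass loss = 1.925 μm/a × 7.14 g/cm³ = 13.74 g·m⁻²·a⁻¹
Ordering by g·m⁻²·a⁻¹: copper (17.2) > zinc (13.7)

zinc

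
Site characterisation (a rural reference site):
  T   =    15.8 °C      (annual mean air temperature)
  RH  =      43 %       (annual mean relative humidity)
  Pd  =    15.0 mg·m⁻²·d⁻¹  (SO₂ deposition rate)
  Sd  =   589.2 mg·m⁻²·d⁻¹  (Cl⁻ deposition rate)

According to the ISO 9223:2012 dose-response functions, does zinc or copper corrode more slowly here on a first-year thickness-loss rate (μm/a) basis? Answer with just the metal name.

copper

zinc: temperature factor f = -0.071·(5.8) = -0.4118
  SO₂ term: 0.0129·15.0^0.44·exp(0.046·43-0.4118) = 0.2034
  Cl⁻ term: 0.0175·589.2^0.57·exp(0.008·43+0.085·15.8) = 3.587
  sum: 0.2034 + 3.587 → r_corr = 3.79 μm/a
copper: T>10 °C ⇒ hinge -0.080·(15.8−10) = -0.4640
  Pd branch = 0.0053·Pd^0.26·e^(0.059·RH+f) = 0.08518 μm/a
  Sd branch = 0.01025·Sd^0.27·e^(0.036·RH+0.049·T) = 0.5851 μm/a
  r_corr = 0.08518 + 0.5851 = 0.6703 μm/a
Ordering by μm/a: zinc (3.79) > copper (0.67)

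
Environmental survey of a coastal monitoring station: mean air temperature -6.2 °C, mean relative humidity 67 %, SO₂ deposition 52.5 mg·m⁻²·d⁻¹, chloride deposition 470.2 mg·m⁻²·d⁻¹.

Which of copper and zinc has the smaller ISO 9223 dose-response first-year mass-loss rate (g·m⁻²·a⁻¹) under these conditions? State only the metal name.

copper: temperature factor f = +0.126·(-16.2) = -2.0412
  sulphur-dioxide contribution → 0.1004 μm/a
  chloride contribution → 0.4444 μm/a
  total first-year rate 0.5449 μm/a
  mass loss = 0.5449 μm/a × 8.96 g/cm³ = 4.882 g·m⁻²·a⁻¹
zinc: f(T) = +0.038·(T−10) [T≤10 °C] = -0.6156
  sulphur-dioxide contribution → 0.8682 μm/a
  chloride contribution → 0.589 μm/a
  ⇒ r_corr(zinc) = 1.457 μm/a
  mass loss = 1.457 μm/a × 7.14 g/cm³ = 10.4 g·m⁻²·a⁻¹
Ordering by g·m⁻²·a⁻¹: zinc (10.4) > copper (4.88)

copper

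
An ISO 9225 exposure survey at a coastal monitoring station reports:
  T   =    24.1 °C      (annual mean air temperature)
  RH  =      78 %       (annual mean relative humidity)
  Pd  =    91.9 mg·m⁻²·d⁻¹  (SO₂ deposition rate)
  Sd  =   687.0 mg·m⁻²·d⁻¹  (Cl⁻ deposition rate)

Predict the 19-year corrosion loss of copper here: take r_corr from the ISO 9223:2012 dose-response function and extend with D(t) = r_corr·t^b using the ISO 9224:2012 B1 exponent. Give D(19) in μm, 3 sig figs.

copper: T>10 °C ⇒ hinge -0.080·(24.1−10) = -1.1280
  sulphur-dioxide contribution → 0.554 μm/a
  chloride contribution → 3.229 μm/a
  ⇒ r_corr(copper) = 3.783 μm/a
Long-term exponent b (ISO 9224 Table 2, B1) = 0.667
  D(19) = 3.783 × 19^0.667 = 3.783 × 7.127 = 26.96 μm

D(19) = 27.0 μm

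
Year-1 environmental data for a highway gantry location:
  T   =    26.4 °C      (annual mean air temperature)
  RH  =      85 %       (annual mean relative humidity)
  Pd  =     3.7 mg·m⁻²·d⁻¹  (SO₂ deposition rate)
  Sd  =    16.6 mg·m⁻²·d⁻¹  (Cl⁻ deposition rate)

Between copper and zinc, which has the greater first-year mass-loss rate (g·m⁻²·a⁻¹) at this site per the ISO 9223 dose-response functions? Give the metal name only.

copper

copper: temperature factor f = -0.080·(16.4) = -1.3120
  SO₂ term: 0.0053·3.7^0.26·exp(0.059·85-1.3120) = 0.3021
  Sd branch = 0.01025·Sd^0.27·e^(0.036·RH+0.049·T) = 1.702 μm/a
  sum: 0.3021 + 1.702 → r_corr = 2.004 μm/a
  mass loss = 2.004 μm/a × 8.96 g/cm³ = 17.95 g·m⁻²·a⁻¹
zinc: temperature factor f = -0.071·(16.4) = -1.1644
  Pd branch = 0.0129·Pd^0.44·e^(0.046·RH+f) = 0.3573 μm/a
  Sd branch = 0.0175·Sd^0.57·e^(0.008·RH+0.085·T) = 1.616 μm/a
  sum: 0.3573 + 1.616 → r_corr = 1.973 μm/a
  mass loss = 1.973 μm/a × 7.14 g/cm³ = 14.09 g·m⁻²·a⁻¹
Ordering by g·m⁻²·a⁻¹: copper (18) > zinc (14.1)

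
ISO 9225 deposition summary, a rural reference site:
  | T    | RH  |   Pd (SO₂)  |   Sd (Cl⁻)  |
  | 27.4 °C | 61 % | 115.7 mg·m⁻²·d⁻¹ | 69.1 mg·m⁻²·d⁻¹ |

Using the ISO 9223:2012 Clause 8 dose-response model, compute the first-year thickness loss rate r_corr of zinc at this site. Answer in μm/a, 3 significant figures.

r_corr = 3.77 μm/a

zinc: temperature factor f = -0.071·(17.4) = -1.2354
  sulphur-dioxide contribution → 0.5018 μm/a
  chloride contribution → 3.273 μm/a
  total first-year rate 3.775 μm/a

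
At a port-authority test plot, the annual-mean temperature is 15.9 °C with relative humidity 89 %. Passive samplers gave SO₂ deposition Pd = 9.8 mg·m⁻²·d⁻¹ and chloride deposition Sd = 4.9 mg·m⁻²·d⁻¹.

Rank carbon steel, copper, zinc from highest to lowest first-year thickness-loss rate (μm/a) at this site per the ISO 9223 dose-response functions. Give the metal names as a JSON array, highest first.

["carbon steel", "copper", "zinc"]

carbon steel: f(T) = -0.054·(T−10) [T>10 °C] = -0.3186
  Pd branch = 1.77·Pd^0.52·e^(0.02·RH+f) = 25.01 μm/a
  Sd branch = 0.102·Sd^0.62·e^(0.033·RH+0.04·T) = 9.733 μm/a
  r_corr = 25.01 + 9.733 = 34.74 μm/a
copper: temperature factor f = -0.080·(5.9) = -0.4720
  SO₂ term: 0.0053·9.8^0.26·exp(0.059·89-0.4720) = 1.142
  Sd branch = 0.01025·Sd^0.27·e^(0.036·RH+0.049·T) = 0.8451 μm/a
  r_corr = 1.142 + 0.8451 = 1.987 μm/a
zinc: T>10 °C ⇒ hinge -0.071·(15.9−10) = -0.4189
  SO₂ term: 0.0129·9.8^0.44·exp(0.046·89-0.4189) = 1.389
  Cl⁻ term: 0.0175·4.9^0.57·exp(0.008·89+0.085·15.9) = 0.3409
  r_corr = 1.389 + 0.3409 = 1.73 μm/a
Ordering by μm/a: carbon steel (34.7) > copper (1.99) > zinc (1.73)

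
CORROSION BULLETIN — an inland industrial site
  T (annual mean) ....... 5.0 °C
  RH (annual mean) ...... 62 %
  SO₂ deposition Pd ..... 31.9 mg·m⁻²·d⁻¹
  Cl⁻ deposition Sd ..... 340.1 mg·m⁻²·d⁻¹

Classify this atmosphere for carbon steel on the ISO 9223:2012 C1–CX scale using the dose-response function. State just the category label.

carbon steel: temperature factor f = +0.150·(-5.0) = -0.7500
  Pd branch = 1.77·Pd^0.52·e^(0.02·RH+f) = 17.49 μm/a
  Sd branch = 0.102·Sd^0.62·e^(0.033·RH+0.04·T) = 35.78 μm/a
  r_corr = 17.49 + 35.78 = 53.27 μm/a
53.3 μm/a falls in (50, 80] for carbon steel → category C4

C4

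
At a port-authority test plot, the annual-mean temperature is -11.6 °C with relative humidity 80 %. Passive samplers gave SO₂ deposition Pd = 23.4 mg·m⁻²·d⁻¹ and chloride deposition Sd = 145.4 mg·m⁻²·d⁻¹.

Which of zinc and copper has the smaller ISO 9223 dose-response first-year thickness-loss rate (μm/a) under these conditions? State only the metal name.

copper

zinc: T≤10 °C ⇒ hinge +0.038·(-11.6−10) = -0.8208
  SO₂ term: 0.0129·23.4^0.44·exp(0.046·80-0.8208) = 0.9011
  Cl⁻ term: 0.0175·145.4^0.57·exp(0.008·80+0.085·-11.6) = 0.2116
  r_corr = 0.9011 + 0.2116 = 1.113 μm/a
copper: f(T) = +0.126·(T−10) [T≤10 °C] = -2.7216
  Pd branch = 0.0053·Pd^0.26·e^(0.059·RH+f) = 0.08875 μm/a
  Sd branch = 0.01025·Sd^0.27·e^(0.036·RH+0.049·T) = 0.3968 μm/a
  r_corr = 0.08875 + 0.3968 = 0.4855 μm/a
Ordering by μm/a: zinc (1.11) > copper (0.486)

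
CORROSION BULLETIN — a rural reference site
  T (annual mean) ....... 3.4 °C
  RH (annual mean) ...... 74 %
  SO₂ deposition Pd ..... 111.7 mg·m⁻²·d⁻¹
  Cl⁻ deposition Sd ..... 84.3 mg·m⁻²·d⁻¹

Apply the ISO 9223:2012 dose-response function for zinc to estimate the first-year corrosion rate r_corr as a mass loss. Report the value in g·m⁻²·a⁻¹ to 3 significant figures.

r_corr = 20.9 g·m⁻²·a⁻¹

zinc: f(T) = +0.038·(T−10) [T≤10 °C] = -0.2508
  sulphur-dioxide contribution → 2.405 μm/a
  chloride contribution → 0.5289 μm/a
  ⇒ r_corr(zinc) = 2.934 μm/a
Convert to mass loss: 2.934 μm/a × 7.14 g/cm³ = 20.95 g·m⁻²·a⁻¹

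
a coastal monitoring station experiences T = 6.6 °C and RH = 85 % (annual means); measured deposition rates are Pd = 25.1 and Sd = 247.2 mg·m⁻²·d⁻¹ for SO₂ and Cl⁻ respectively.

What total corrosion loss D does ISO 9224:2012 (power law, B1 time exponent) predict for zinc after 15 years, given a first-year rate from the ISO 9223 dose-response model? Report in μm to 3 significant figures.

D(15) = 33.8 μm

zinc: T≤10 °C ⇒ hinge +0.038·(6.6−10) = -0.1292
  SO₂ term: 0.0129·25.1^0.44·exp(0.046·85-0.1292) = 2.336
  Sd branch = 0.0175·Sd^0.57·e^(0.008·RH+0.085·T) = 1.4 μm/a
  sum: 2.336 + 1.4 → r_corr = 3.735 μm/a
Long-term exponent b (ISO 9224 Table 2, B1) = 0.813
  D(15) = 3.735 × 15^0.813 = 3.735 × 9.04 = 33.77 μm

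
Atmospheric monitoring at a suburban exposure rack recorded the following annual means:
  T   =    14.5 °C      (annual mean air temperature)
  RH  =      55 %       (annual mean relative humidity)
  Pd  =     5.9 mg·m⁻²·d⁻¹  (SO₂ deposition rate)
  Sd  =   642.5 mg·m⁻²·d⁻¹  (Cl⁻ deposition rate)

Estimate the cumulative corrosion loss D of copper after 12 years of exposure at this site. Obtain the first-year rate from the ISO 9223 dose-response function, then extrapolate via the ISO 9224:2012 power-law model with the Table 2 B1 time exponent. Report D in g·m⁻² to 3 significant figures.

D(12) = 47.8 g·m⁻²

copper: temperature factor f = -0.080·(4.5) = -0.3600
  SO₂ term: 0.0053·5.9^0.26·exp(0.059·55-0.3600) = 0.1505
  Sd branch = 0.01025·Sd^0.27·e^(0.036·RH+0.049·T) = 0.8656 μm/a
  r_corr = 0.1505 + 0.8656 = 1.016 μm/a
ISO 9224: D(t) = r_corr · t^b with b = 0.667 (copper, B1)
  D(12) = 1.016 × 12^0.667 = 1.016 × 5.246 = 5.33 μm
  Mass loss = 5.33 μm × 8.96 g/cm³ = 47.76 g·m⁻²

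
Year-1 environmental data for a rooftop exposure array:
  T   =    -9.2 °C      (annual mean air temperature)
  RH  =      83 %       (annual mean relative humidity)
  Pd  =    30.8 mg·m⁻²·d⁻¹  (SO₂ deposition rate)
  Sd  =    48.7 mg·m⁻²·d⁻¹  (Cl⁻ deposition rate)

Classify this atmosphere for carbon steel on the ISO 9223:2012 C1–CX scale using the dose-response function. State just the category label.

C2

carbon steel: T≤10 °C ⇒ hinge +0.150·(-9.2−10) = -2.8800
  SO₂ term: 1.77·30.8^0.52·exp(0.02·83-2.8800) = 3.106
  Sd branch = 0.102·Sd^0.62·e^(0.033·RH+0.04·T) = 12.15 μm/a
  sum: 3.106 + 12.15 → r_corr = 15.26 μm/a
15.3 μm/a falls in (1.3, 25] for carbon steel → category C2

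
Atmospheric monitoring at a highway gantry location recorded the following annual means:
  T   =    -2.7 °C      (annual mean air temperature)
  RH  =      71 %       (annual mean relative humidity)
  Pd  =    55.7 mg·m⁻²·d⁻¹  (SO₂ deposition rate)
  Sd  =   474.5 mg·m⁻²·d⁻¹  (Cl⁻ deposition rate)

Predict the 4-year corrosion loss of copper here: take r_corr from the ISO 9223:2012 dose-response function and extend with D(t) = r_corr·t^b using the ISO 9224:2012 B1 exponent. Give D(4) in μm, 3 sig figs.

D(4) = 2.05 μm

copper: temperature factor f = +0.126·(-12.7) = -1.6002
  sulphur-dioxide contribution → 0.2007 μm/a
  chloride contribution → 0.6108 μm/a
  total first-year rate 0.8115 μm/a
Long-term exponent b (ISO 9224 Table 2, B1) = 0.667
  D(4) = 0.8115 × 4^0.667 = 0.8115 × 2.521 = 2.046 μm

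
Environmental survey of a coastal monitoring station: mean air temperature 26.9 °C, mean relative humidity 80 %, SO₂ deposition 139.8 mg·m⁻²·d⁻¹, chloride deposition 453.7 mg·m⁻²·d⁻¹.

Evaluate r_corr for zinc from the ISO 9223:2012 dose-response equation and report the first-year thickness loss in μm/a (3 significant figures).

r_corr = 12.0 μm/a

zinc: f(T) = -0.071·(T−10) [T>10 °C] = -1.1999
  Pd branch = 0.0129·Pd^0.44·e^(0.046·RH+f) = 1.354 μm/a
  Sd branch = 0.0175·Sd^0.57·e^(0.008·RH+0.085·T) = 10.67 μm/a
  sum: 1.354 + 10.67 → r_corr = 12.03 μm/a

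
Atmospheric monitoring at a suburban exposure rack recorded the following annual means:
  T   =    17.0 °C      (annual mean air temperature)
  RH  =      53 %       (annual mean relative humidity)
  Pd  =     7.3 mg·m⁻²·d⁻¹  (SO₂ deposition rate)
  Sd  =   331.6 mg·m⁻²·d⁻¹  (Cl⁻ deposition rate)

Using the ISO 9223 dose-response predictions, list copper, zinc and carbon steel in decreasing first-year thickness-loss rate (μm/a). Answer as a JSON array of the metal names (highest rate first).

copper: f(T) = -0.080·(T−10) [T>10 °C] = -0.5600
  Pd branch = 0.0053·Pd^0.26·e^(0.059·RH+f) = 0.1158 μm/a
  Cl⁻ term: 0.01025·331.6^0.27·exp(0.036·53+0.049·17.0) = 0.7615
  sum: 0.1158 + 0.7615 → r_corr = 0.8773 μm/a
zinc: f(T) = -0.071·(T−10) [T>10 °C] = -0.4970
  Pd branch = 0.0129·Pd^0.44·e^(0.046·RH+f) = 0.2155 μm/a
  Cl⁻ term: 0.0175·331.6^0.57·exp(0.008·53+0.085·17.0) = 3.101
  r_corr = 0.2155 + 3.101 = 3.316 μm/a
carbon steel: temperature factor f = -0.054·(7.0) = -0.3780
  SO₂ term: 1.77·7.3^0.52·exp(0.02·53-0.3780) = 9.842
  Sd branch = 0.102·Sd^0.62·e^(0.033·RH+0.04·T) = 42.29 μm/a
  r_corr = 9.842 + 42.29 = 52.14 μm/a
Ordering by μm/a: carbon steel (52.1) > zinc (3.32) > copper (0.877)

["carbon steel", "zinc", "copper"]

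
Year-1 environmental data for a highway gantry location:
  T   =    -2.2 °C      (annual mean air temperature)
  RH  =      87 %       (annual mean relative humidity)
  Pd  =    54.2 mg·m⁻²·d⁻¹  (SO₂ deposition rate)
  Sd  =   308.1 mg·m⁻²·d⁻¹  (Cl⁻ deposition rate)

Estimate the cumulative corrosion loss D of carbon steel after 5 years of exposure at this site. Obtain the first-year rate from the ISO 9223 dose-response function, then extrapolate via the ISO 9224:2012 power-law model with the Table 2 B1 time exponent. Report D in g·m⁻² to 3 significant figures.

D(5) = 1.28e+03 g·m⁻²

carbon steel: T≤10 °C ⇒ hinge +0.150·(-2.2−10) = -1.8300
  sulphur-dioxide contribution → 12.9 μm/a
  chloride contribution → 57.57 μm/a
  total first-year rate 70.47 μm/a
Power-law: D(5) = r_corr · 5^0.523
  D(5) = 70.47 × 5^0.523 = 70.47 × 2.32 = 163.5 μm
  Mass loss = 163.5 μm × 7.85 g/cm³ = 1284 g·m⁻²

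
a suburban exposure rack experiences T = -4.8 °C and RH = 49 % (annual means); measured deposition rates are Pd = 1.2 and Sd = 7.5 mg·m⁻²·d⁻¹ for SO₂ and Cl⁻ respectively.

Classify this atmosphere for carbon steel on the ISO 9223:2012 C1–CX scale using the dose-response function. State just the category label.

carbon steel: temperature factor f = +0.150·(-14.8) = -2.2200
  SO₂ term: 1.77·1.2^0.52·exp(0.02·49-2.2200) = 0.5631
  Sd branch = 0.102·Sd^0.62·e^(0.033·RH+0.04·T) = 1.479 μm/a
  sum: 0.5631 + 1.479 → r_corr = 2.042 μm/a
2.04 μm/a falls in (1.3, 25] for carbon steel → category C2

C2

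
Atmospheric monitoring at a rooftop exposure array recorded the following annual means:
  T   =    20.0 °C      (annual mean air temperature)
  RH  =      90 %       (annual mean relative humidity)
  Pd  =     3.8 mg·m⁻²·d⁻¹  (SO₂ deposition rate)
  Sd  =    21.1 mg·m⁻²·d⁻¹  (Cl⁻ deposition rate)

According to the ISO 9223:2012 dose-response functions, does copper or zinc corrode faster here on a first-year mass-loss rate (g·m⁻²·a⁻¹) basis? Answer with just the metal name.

copper

copper: T>10 °C ⇒ hinge -0.080·(20.0−10) = -0.8000
  sulphur-dioxide contribution → 0.6818 μm/a
  chloride contribution → 1.589 μm/a
  ⇒ r_corr(copper) = 2.27 μm/a
  mass loss = 2.27 μm/a × 8.96 g/cm³ = 20.34 g·m⁻²·a⁻¹
zinc: f(T) = -0.071·(T−10) [T>10 °C] = -0.7100
  sulphur-dioxide contribution → 0.7167 μm/a
  chloride contribution → 1.119 μm/a
  ⇒ r_corr(zinc) = 1.836 μm/a
  mass loss = 1.836 μm/a × 7.14 g/cm³ = 13.11 g·m⁻²·a⁻¹
Ordering by g·m⁻²·a⁻¹: copper (20.3) > zinc (13.1)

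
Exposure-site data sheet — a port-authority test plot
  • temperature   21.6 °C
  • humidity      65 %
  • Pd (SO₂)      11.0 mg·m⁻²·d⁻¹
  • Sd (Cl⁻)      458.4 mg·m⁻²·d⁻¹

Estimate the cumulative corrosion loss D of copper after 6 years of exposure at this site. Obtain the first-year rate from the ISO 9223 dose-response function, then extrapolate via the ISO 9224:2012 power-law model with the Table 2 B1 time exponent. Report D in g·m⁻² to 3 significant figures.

D(6) = 52.8 g·m⁻²

copper: T>10 °C ⇒ hinge -0.080·(21.6−10) = -0.9280
  Pd branch = 0.0053·Pd^0.26·e^(0.059·RH+f) = 0.1809 μm/a
  Cl⁻ term: 0.01025·458.4^0.27·exp(0.036·65+0.049·21.6) = 1.604
  r_corr = 0.1809 + 1.604 = 1.785 μm/a
Power-law: D(6) = r_corr · 6^0.667
  D(6) = 1.785 × 6^0.667 = 1.785 × 3.304 = 5.897 μm
  Mass loss = 5.897 μm × 8.96 g/cm³ = 52.84 g·m⁻²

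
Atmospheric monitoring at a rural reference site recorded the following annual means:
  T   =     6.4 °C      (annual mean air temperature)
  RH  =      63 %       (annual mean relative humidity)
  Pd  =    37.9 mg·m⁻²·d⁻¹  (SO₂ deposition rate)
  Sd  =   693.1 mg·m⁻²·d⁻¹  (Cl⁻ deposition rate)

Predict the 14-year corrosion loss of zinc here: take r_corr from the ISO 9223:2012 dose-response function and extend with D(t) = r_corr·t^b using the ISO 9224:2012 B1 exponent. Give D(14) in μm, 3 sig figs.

D(14) = 26.4 μm

zinc: f(T) = +0.038·(T−10) [T≤10 °C] = -0.1368
  Pd branch = 0.0129·Pd^0.44·e^(0.046·RH+f) = 1.01 μm/a
  Cl⁻ term: 0.0175·693.1^0.57·exp(0.008·63+0.085·6.4) = 2.077
  r_corr = 1.01 + 2.077 = 3.087 μm/a
ISO 9224: D(t) = r_corr · t^b with b = 0.813 (zinc, B1)
  D(14) = 3.087 × 14^0.813 = 3.087 × 8.547 = 26.38 μm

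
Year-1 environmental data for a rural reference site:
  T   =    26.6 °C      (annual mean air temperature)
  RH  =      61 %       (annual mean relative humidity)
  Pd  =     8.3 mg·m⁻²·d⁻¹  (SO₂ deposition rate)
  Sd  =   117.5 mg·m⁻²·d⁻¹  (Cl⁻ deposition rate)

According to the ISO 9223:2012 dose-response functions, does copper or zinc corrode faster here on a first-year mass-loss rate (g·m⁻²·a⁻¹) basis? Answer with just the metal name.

zinc

copper: f(T) = -0.080·(T−10) [T>10 °C] = -1.3280
  sulphur-dioxide contribution → 0.08903 μm/a
  chloride contribution → 1.229 μm/a
  total first-year rate 1.318 μm/a
  mass loss = 1.318 μm/a × 8.96 g/cm³ = 11.81 g·m⁻²·a⁻¹
zinc: f(T) = -0.071·(T−10) [T>10 °C] = -1.1786
  sulphur-dioxide contribution → 0.1666 μm/a
  chloride contribution → 4.138 μm/a
  total first-year rate 4.305 μm/a
  mass loss = 4.305 μm/a × 7.14 g/cm³ = 30.74 g·m⁻²·a⁻¹
Ordering by g·m⁻²·a⁻¹: zinc (30.7) > copper (11.8)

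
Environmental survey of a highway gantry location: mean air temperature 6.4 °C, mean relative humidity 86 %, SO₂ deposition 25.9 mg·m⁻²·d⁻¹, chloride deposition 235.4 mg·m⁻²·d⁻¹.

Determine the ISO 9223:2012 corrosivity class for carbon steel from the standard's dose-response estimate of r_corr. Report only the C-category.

carbon steel: f(T) = +0.150·(T−10) [T≤10 °C] = -0.5400
  SO₂ term: 1.77·25.9^0.52·exp(0.02·86-0.5400) = 31.29
  Sd branch = 0.102·Sd^0.62·e^(0.033·RH+0.04·T) = 66.5 μm/a
  sum: 31.29 + 66.5 → r_corr = 97.79 μm/a
97.8 μm/a falls in (80, 200] for carbon steel → category C5

C5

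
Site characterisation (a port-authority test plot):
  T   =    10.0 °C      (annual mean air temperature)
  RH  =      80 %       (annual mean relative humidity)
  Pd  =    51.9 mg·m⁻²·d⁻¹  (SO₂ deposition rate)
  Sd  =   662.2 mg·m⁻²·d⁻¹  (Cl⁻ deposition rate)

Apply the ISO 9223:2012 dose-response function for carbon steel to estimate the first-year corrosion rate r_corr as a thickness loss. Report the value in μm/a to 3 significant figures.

carbon steel: f(T) = +0.150·(T−10) [T≤10 °C] = +0.0000
  Pd branch = 1.77·Pd^0.52·e^(0.02·RH+f) = 68.35 μm/a
  Cl⁻ term: 0.102·662.2^0.62·exp(0.033·80+0.04·10.0) = 119.6
  sum: 68.35 + 119.6 → r_corr = 188 μm/a

r_corr = 188 μm/a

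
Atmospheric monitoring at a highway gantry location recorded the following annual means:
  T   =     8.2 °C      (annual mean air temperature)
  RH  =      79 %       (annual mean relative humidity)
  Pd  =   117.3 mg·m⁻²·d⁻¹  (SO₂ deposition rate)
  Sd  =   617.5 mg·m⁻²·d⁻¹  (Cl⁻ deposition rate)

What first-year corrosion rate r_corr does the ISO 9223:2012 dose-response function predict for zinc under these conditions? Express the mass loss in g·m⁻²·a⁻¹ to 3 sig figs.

zinc: f(T) = +0.038·(T−10) [T≤10 °C] = -0.0684
  sulphur-dioxide contribution → 3.712 μm/a
  chloride contribution → 2.576 μm/a
  ⇒ r_corr(zinc) = 6.288 μm/a
Convert to mass loss: 6.288 μm/a × 7.14 g/cm³ = 44.89 g·m⁻²·a⁻¹

r_corr = 44.9 g·m⁻²·a⁻¹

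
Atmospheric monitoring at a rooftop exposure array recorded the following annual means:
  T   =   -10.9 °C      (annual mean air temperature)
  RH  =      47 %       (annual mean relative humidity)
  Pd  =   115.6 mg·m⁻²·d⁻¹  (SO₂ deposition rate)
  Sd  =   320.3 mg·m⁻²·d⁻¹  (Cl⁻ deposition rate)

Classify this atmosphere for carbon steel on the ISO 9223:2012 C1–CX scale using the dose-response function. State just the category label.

C2

carbon steel: f(T) = +0.150·(T−10) [T≤10 °C] = -3.1350
  Pd branch = 1.77·Pd^0.52·e^(0.02·RH+f) = 2.33 μm/a
  Sd branch = 0.102·Sd^0.62·e^(0.033·RH+0.04·T) = 11.12 μm/a
  sum: 2.33 + 11.12 → r_corr = 13.46 μm/a
Category bounds: 1.3…25 μm/a bracket r_corr ⇒ C2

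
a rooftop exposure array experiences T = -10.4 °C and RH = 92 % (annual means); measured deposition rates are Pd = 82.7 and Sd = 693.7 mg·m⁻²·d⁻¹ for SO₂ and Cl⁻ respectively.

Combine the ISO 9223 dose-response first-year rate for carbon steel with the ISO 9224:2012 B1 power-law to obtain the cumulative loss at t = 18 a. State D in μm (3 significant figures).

D(18) = 390 μm

carbon steel: T≤10 °C ⇒ hinge +0.150·(-10.4−10) = -3.0600
  Pd branch = 1.77·Pd^0.52·e^(0.02·RH+f) = 5.191 μm/a
  Cl⁻ term: 0.102·693.7^0.62·exp(0.033·92+0.04·-10.4) = 80.91
  r_corr = 5.191 + 80.91 = 86.1 μm/a
Long-term exponent b (ISO 9224 Table 2, B1) = 0.523
  D(18) = 86.1 × 18^0.523 = 86.1 × 4.534 = 390.4 μm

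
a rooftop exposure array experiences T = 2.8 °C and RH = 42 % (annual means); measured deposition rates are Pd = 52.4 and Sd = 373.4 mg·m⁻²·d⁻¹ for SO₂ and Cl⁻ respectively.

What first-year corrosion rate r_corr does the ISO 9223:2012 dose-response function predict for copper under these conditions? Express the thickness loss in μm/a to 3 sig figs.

r_corr = 0.335 μm/a

copper: f(T) = +0.126·(T−10) [T≤10 °C] = -0.9072
  Pd branch = 0.0053·Pd^0.26·e^(0.059·RH+f) = 0.07137 μm/a
  Sd branch = 0.01025·Sd^0.27·e^(0.036·RH+0.049·T) = 0.2639 μm/a
  r_corr = 0.07137 + 0.2639 = 0.3353 μm/a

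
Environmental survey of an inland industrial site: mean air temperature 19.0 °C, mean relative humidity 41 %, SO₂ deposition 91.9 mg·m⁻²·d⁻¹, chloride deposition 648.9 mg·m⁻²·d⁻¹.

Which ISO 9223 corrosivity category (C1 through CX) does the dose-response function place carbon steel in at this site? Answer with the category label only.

carbon steel: f(T) = -0.054·(T−10) [T>10 °C] = -0.4860
  SO₂ term: 1.77·91.9^0.52·exp(0.02·41-0.4860) = 25.94
  Cl⁻ term: 0.102·648.9^0.62·exp(0.033·41+0.04·19.0) = 46.75
  sum: 25.94 + 46.75 → r_corr = 72.69 μm/a
72.7 μm/a falls in (50, 80] for carbon steel → category C4

C4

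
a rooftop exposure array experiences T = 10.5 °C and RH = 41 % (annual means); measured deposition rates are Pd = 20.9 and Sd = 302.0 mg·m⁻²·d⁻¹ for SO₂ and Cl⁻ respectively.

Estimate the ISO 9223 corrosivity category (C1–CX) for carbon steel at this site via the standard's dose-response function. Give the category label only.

C3

carbon steel: T>10 °C ⇒ hinge -0.054·(10.5−10) = -0.0270
  sulphur-dioxide contribution → 19 μm/a
  chloride contribution → 20.71 μm/a
  ⇒ r_corr(carbon steel) = 39.72 μm/a
ISO 9223 Table 2 (carbon steel): 25 < 39.7 ≤ 50 μm/a ⇒ C3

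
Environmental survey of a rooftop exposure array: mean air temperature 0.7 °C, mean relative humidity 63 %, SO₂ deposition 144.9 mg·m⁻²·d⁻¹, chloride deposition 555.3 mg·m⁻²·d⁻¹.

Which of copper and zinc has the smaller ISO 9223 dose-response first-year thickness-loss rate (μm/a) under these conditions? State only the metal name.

copper

copper: f(T) = +0.126·(T−10) [T≤10 °C] = -1.1718
  SO₂ term: 0.0053·144.9^0.26·exp(0.059·63-1.1718) = 0.2463
  Cl⁻ term: 0.01025·555.3^0.27·exp(0.036·63+0.049·0.7) = 0.5644
  r_corr = 0.2463 + 0.5644 = 0.8108 μm/a
zinc: T≤10 °C ⇒ hinge +0.038·(0.7−10) = -0.3534
  SO₂ term: 0.0129·144.9^0.44·exp(0.046·63-0.3534) = 1.467
  Sd branch = 0.0175·Sd^0.57·e^(0.008·RH+0.085·T) = 1.128 μm/a
  r_corr = 1.467 + 1.128 = 2.595 μm/a
Ordering by μm/a: zinc (2.6) > copper (0.811)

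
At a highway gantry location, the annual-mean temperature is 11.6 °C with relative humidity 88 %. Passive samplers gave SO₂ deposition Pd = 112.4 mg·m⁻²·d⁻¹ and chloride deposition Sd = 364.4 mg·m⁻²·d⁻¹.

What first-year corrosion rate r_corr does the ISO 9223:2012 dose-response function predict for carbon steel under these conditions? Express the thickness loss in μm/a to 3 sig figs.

carbon steel: T>10 °C ⇒ hinge -0.054·(11.6−10) = -0.0864
  sulphur-dioxide contribution → 110 μm/a
  chloride contribution → 114.7 μm/a
  total first-year rate 224.6 μm/a

r_corr = 225 μm/a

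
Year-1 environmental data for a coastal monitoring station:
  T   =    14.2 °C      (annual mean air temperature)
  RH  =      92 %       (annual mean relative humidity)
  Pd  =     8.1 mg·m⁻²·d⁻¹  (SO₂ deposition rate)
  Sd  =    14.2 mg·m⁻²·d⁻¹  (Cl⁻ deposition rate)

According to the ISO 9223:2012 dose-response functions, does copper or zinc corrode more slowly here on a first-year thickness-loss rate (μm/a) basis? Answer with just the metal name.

copper: temperature factor f = -0.080·(4.2) = -0.3360
  Pd branch = 0.0053·Pd^0.26·e^(0.059·RH+f) = 1.486 μm/a
  Cl⁻ term: 0.01025·14.2^0.27·exp(0.036·92+0.049·14.2) = 1.155
  r_corr = 1.486 + 1.155 = 2.64 μm/a
zinc: T>10 °C ⇒ hinge -0.071·(14.2−10) = -0.2982
  Pd branch = 0.0129·Pd^0.44·e^(0.046·RH+f) = 1.655 μm/a
  Cl⁻ term: 0.0175·14.2^0.57·exp(0.008·92+0.085·14.2) = 0.5542
  sum: 1.655 + 0.5542 → r_corr = 2.209 μm/a
Ordering by μm/a: copper (2.64) > zinc (2.21)

zinc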